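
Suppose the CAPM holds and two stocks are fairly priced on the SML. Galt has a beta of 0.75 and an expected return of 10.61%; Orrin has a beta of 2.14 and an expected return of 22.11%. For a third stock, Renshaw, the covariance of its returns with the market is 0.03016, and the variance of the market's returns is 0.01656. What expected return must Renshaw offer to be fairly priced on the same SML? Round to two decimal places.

19.47%

MRP = (22.11% − 10.61%) / (2.14 − 0.75) = 8.2734%
R_f = 10.61% − 0.75 × 8.2734% = 4.4050%
β_Renshaw = Cov / Var(R_m) = 0.03016 / 0.01656 = 1.8213
E(R_Renshaw) = R_f + β × MRP = 4.4050% + 1.8213 × 8.2734% = 19.47%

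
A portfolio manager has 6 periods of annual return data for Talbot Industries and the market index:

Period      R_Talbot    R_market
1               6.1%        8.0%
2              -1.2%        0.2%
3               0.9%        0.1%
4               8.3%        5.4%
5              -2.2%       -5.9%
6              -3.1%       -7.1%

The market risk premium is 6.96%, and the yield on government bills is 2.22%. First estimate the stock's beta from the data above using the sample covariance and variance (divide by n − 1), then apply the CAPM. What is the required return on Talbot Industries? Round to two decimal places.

Mean R_i = (6.1 − 1.2 + 0.9 + 8.3 − 2.2 − 3.1) / 6 = 1.4667%
Mean R_m = (8.0 + 0.2 + 0.1 + 5.4 − 5.9 − 7.1) / 6 = 0.1167%
Σ(R_i − R̄_i)(R_m − R̄_m) = 127.4333  ⇒  Cov = 127.4333 / 5 = 25.4867
Σ(R_m − R̄_m)² = 178.3483  ⇒  Var(R_m) = 178.3483 / 5 = 35.6697
β = Cov / Var(R_m) = 25.4867 / 35.6697 = 0.7145
E(R) = R_f + β × MRP = 2.22% + 0.7145 × 6.96% = 7.19%

7.19%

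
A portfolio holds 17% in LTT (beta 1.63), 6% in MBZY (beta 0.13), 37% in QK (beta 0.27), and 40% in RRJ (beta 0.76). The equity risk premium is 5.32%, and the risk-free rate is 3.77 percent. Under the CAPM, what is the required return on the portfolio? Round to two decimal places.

β_P = Σ w_i β_i = 0.17×1.63 + 0.06×0.13 + 0.37×0.27 + 0.40×0.76 = 0.6888
E(R_P) = R_f + β_P × MRP = 3.77% + 0.6888 × 5.32% = 7.43%

7.43%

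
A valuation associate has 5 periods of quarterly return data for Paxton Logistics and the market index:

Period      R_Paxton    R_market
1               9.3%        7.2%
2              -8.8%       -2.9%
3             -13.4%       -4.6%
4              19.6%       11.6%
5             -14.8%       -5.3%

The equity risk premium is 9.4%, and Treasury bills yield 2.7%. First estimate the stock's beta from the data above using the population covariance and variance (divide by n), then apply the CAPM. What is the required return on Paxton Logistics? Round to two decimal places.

21.34%

Mean R_i = (9.3 − 8.8 − 13.4 + 19.6 − 14.8) / 5 = -1.6200%
Mean R_m = (7.2 − 2.9 − 4.6 + 11.6 − 5.3) / 5 = 1.2000%
Σ(R_i − R̄_i)(R_m − R̄_m) = 469.6400  ⇒  Cov = 469.6400 / 5 = 93.9280
Σ(R_m − R̄_m)² = 236.8600  ⇒  Var(R_m) = 236.8600 / 5 = 47.3720
β = Cov / Var(R_m) = 93.9280 / 47.3720 = 1.9828
E(R) = R_f + β × MRP = 2.7% + 1.9828 × 9.4% = 21.34%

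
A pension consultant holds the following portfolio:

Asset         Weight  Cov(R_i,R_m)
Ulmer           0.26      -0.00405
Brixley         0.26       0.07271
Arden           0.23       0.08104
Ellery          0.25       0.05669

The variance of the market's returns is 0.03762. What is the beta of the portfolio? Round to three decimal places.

β_Ulmer = -0.00405 / 0.03762 = -0.1077
β_Brixley = 0.07271 / 0.03762 = 1.9327
β_Arden = 0.08104 / 0.03762 = 2.1542
β_Ellery = 0.05669 / 0.03762 = 1.5069
β_P = Σ w_i β_i = 0.26×-0.1077 + 0.26×1.9327 + 0.23×2.1542 + 0.25×1.5069 = 1.3467

1.347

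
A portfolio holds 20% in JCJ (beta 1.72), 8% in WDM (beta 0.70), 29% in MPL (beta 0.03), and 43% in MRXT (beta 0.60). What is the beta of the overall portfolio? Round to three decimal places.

0.667

β_P = Σ w_i β_i = 0.20×1.72 + 0.08×0.70 + 0.29×0.03 + 0.43×0.60 = 0.6667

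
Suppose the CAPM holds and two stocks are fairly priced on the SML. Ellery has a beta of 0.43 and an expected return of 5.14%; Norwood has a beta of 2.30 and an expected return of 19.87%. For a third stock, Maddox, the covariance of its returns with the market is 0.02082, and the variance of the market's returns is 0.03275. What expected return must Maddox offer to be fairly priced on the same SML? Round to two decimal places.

MRP = (19.87% − 5.14%) / (2.30 − 0.43) = 7.8770%
R_f = 5.14% − 0.43 × 7.8770% = 1.7529%
β_Maddox = Cov / Var(R_m) = 0.02082 / 0.03275 = 0.6357
E(R_Maddox) = R_f + β × MRP = 1.7529% + 0.6357 × 7.8770% = 6.76%

6.76%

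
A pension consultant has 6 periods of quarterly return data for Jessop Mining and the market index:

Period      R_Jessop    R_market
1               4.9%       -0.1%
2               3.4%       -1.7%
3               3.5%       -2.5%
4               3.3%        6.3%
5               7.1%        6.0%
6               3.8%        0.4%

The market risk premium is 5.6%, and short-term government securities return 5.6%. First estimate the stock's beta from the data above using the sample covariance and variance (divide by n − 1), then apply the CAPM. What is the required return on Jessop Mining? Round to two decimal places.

6.63%

Mean R_i = (4.9 + 3.4 + 3.5 + 3.3 + 7.1 + 3.8) / 6 = 4.3333%
Mean R_m = (-0.1 − 1.7 − 2.5 + 6.3 + 6.0 + 0.4) / 6 = 1.4000%
Σ(R_i − R̄_i)(R_m − R̄_m) = 13.4900  ⇒  Cov = 13.4900 / 5 = 2.6980
Σ(R_m − R̄_m)² = 73.2400  ⇒  Var(R_m) = 73.2400 / 5 = 14.6480
β = Cov / Var(R_m) = 2.6980 / 14.6480 = 0.1842
E(R) = R_f + β × MRP = 5.6% + 0.1842 × 5.6% = 6.63%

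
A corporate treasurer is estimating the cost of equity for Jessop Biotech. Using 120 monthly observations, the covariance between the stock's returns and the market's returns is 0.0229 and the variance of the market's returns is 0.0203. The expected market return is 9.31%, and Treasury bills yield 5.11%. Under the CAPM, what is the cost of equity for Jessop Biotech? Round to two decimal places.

9.85%

β = Cov(R_i, R_m) / Var(R_m) = 0.0229 / 0.0203 = 1.1281
MRP = 9.31% − 5.11% = 4.20%
E(R) = R_f + β × MRP = 5.11% + 1.1281 × 4.20% = 9.85%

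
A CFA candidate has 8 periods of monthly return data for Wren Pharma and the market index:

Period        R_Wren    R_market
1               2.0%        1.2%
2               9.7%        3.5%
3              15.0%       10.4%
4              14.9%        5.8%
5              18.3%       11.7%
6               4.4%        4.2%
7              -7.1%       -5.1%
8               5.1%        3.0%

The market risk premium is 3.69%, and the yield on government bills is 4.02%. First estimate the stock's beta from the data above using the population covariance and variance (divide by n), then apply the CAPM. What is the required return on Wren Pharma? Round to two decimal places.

9.57%

Mean R_i = (2.0 + 9.7 + 15.0 + 14.9 + 18.3 + 4.4 − 7.1 + 5.1) / 8 = 7.7875%
Mean R_m = (1.2 + 3.5 + 10.4 + 5.8 + 11.7 + 4.2 − 5.1 + 3.0) / 8 = 4.3375%
Σ(R_i − R̄_i)(R_m − R̄_m) = 292.6438  ⇒  Cov = 292.6438 / 8 = 36.5805
Σ(R_m − R̄_m)² = 194.5188  ⇒  Var(R_m) = 194.5188 / 8 = 24.3149
β = Cov / Var(R_m) = 36.5805 / 24.3149 = 1.5044
E(R) = R_f + β × MRP = 4.02% + 1.5044 × 3.69% = 9.57%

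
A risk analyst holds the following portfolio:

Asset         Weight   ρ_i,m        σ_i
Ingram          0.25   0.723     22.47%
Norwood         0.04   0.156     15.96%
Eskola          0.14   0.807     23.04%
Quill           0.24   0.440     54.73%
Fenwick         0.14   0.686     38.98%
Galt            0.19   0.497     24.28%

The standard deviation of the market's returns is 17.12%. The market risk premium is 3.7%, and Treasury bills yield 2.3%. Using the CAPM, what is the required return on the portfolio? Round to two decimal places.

6.32%

β_Ingram = 0.723 × 22.47% / 17.12% = 0.9489
β_Norwood = 0.156 × 15.96% / 17.12% = 0.1454
β_Eskola = 0.807 × 23.04% / 17.12% = 1.0861
β_Quill = 0.440 × 54.73% / 17.12% = 1.4066
β_Fenwick = 0.686 × 38.98% / 17.12% = 1.5619
β_Galt = 0.497 × 24.28% / 17.12% = 0.7049
β_P = Σ w_i β_i = 0.25×0.9489 + 0.04×0.1454 + 0.14×1.0861 + 0.24×1.4066 + 0.14×1.5619 + 0.19×0.7049 = 1.0853
E(R_P) = R_f + β_P × MRP = 2.3% + 1.0853 × 3.7% = 6.32%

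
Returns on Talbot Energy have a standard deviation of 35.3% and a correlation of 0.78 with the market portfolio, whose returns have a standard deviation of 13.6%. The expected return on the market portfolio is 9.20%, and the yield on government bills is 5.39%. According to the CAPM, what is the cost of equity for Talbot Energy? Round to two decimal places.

β = ρ × σ_i / σ_m = 0.78 × 35.3% / 13.6% = 2.0246
MRP = 9.20% − 5.39% = 3.81%
E(R) = 5.39% + 2.0246 × 3.81% = 13.10%

13.10%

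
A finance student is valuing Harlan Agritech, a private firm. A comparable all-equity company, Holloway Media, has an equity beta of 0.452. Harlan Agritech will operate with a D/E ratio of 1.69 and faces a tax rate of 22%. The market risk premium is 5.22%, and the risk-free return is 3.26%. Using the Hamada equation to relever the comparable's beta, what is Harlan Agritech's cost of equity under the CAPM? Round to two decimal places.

β_L = β_U × [1 + (1 − t)(D/E)] = 0.452 × [1 + (1 − 0.22) × 1.69]
    = 0.452 × [1 + 0.78 × 1.69] = 0.452 × 2.3182 = 1.0478
E(R) = R_f + β_L × MRP = 3.26% + 1.0478 × 5.22% = 8.73%

8.73%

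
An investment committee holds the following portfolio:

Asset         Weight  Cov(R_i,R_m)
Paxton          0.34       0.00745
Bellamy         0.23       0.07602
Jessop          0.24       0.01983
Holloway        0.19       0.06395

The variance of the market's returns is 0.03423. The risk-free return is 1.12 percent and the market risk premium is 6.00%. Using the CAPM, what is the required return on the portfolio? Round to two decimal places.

7.59%

β_Paxton = 0.00745 / 0.03423 = 0.2176
β_Bellamy = 0.07602 / 0.03423 = 2.2209
β_Jessop = 0.01983 / 0.03423 = 0.5793
β_Holloway = 0.06395 / 0.03423 = 1.8682
β_P = Σ w_i β_i = 0.34×0.2176 + 0.23×2.2209 + 0.24×0.5793 + 0.19×1.8682 = 1.0788
E(R_P) = R_f + β_P × MRP = 1.12% + 1.0788 × 6.00% = 7.59%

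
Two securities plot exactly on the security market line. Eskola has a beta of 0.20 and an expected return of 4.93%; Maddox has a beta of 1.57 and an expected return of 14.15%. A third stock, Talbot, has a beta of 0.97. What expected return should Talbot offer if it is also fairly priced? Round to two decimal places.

MRP (SML slope) = (14.15% − 4.93%) / (1.57 − 0.20) = 9.22% / 1.37 = 6.7299%
R_f (intercept) = 4.93% − 0.20 × 6.7299% = 3.5840%
E(R_Talbot) = R_f + β × MRP = 3.5840% + 0.97 × 6.7299% = 10.11%

10.11%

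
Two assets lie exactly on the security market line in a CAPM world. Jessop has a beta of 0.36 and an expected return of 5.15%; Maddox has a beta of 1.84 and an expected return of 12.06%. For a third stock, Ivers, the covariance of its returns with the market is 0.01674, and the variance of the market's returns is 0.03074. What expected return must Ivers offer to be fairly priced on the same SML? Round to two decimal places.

MRP = (12.06% − 5.15%) / (1.84 − 0.36) = 4.6689%
R_f = 5.15% − 0.36 × 4.6689% = 3.4692%
β_Ivers = Cov / Var(R_m) = 0.01674 / 0.03074 = 0.5446
E(R_Ivers) = R_f + β × MRP = 3.4692% + 0.5446 × 4.6689% = 6.01%

6.01%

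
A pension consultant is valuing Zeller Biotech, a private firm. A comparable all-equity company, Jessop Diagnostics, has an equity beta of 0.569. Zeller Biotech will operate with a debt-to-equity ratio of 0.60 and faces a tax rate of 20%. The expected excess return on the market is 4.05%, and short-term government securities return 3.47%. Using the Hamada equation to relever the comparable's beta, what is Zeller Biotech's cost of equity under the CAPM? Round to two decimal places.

6.88%

β_L = β_U × [1 + (1 − t)(D/E)] = 0.569 × [1 + (1 − 0.20) × 0.60]
    = 0.569 × [1 + 0.80 × 0.60] = 0.569 × 1.4800 = 0.8421
E(R) = R_f + β_L × MRP = 3.47% + 0.8421 × 4.05% = 6.88%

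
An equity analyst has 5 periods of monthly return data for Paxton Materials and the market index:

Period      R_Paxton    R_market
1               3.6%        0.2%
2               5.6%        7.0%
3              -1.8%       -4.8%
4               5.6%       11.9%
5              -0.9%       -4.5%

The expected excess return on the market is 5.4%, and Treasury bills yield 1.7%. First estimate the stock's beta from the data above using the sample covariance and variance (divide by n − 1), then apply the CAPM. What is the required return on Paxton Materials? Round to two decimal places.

4.10%

Mean R_i = (3.6 + 5.6 − 1.8 + 5.6 − 0.9) / 5 = 2.4200%
Mean R_m = (0.2 + 7.0 − 4.8 + 11.9 − 4.5) / 5 = 1.9600%
Σ(R_i − R̄_i)(R_m − R̄_m) = 95.5340  ⇒  Cov = 95.5340 / 4 = 23.8835
Σ(R_m − R̄_m)² = 214.7320  ⇒  Var(R_m) = 214.7320 / 4 = 53.6830
β = Cov / Var(R_m) = 23.8835 / 53.6830 = 0.4449
E(R) = R_f + β × MRP = 1.7% + 0.4449 × 5.4% = 4.10%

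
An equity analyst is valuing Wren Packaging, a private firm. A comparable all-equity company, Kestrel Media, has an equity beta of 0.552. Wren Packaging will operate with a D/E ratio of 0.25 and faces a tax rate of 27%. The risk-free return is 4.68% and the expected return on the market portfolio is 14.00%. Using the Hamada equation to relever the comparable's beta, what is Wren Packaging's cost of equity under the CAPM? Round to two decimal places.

10.76%

β_L = β_U × [1 + (1 − t)(D/E)] = 0.552 × [1 + (1 − 0.27) × 0.25]
    = 0.552 × [1 + 0.73 × 0.25] = 0.552 × 1.1825 = 0.6527
MRP = 14.00% − 4.68% = 9.32%
E(R) = R_f + β_L × MRP = 4.68% + 0.6527 × 9.32% = 10.76%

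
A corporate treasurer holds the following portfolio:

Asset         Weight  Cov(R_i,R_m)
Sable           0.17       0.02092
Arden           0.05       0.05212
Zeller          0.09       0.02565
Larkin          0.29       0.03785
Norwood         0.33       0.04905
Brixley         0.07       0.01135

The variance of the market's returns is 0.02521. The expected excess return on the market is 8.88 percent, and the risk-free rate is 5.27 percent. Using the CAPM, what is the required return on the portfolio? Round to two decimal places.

β_Sable = 0.02092 / 0.02521 = 0.8298
β_Arden = 0.05212 / 0.02521 = 2.0674
β_Zeller = 0.02565 / 0.02521 = 1.0175
β_Larkin = 0.03785 / 0.02521 = 1.5014
β_Norwood = 0.04905 / 0.02521 = 1.9457
β_Brixley = 0.01135 / 0.02521 = 0.4502
β_P = Σ w_i β_i = 0.17×0.8298 + 0.05×2.0674 + 0.09×1.0175 + 0.29×1.5014 + 0.33×1.9457 + 0.07×0.4502 = 1.4450
E(R_P) = R_f + β_P × MRP = 5.27% + 1.4450 × 8.88% = 18.10%

18.10%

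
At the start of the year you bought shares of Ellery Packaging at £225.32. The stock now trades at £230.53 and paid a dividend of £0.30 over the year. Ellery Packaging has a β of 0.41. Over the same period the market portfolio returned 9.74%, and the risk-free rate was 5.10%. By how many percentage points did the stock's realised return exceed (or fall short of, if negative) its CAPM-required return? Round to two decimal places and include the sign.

-4.56%

Realised HPR = (P1 + D1 − P0) / P0 = (230.53 + 0.30 − 225.32) / 225.32 = 5.51 / 225.32 = 2.4454%
MRP = 9.74% − 5.10% = 4.64%
CAPM required = R_f + β·MRP = 5.10% + 0.41 × 4.64% = 7.0024%
α = realised − required = 2.4454% − 7.0024% = -4.56%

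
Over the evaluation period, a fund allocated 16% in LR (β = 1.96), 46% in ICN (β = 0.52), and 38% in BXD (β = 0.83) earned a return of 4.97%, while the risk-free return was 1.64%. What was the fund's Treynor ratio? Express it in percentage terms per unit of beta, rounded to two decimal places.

3.84%

β_P = 0.16×1.96 + 0.46×0.52 + 0.38×0.83 = 0.8682
Treynor = (R_P − R_f) / β_P = (4.97% − 1.64%) / 0.8682 = 3.33% / 0.8682 = 3.84%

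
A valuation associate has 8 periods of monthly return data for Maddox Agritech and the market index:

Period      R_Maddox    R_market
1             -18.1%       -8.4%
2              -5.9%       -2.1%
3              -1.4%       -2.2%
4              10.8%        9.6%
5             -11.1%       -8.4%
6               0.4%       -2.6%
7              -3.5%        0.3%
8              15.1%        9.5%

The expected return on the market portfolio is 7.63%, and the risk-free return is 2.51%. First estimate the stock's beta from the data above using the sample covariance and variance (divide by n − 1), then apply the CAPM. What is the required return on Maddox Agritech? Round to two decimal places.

Mean R_i = (-18.1 − 5.9 − 1.4 + 10.8 − 11.1 + 0.4 − 3.5 + 15.1) / 8 = -1.7125%
Mean R_m = (-8.4 − 2.1 − 2.2 + 9.6 − 8.4 − 2.6 + 0.3 + 9.5) / 8 = -0.5375%
Σ(R_i − R̄_i)(R_m − R̄_m) = 498.4263  ⇒  Cov = 498.4263 / 7 = 71.2038
Σ(R_m − R̄_m)² = 337.3188  ⇒  Var(R_m) = 337.3188 / 7 = 48.1884
β = Cov / Var(R_m) = 71.2038 / 48.1884 = 1.4776
MRP = 7.63% − 2.51% = 5.12%
E(R) = R_f + β × MRP = 2.51% + 1.4776 × 5.12% = 10.08%

10.08%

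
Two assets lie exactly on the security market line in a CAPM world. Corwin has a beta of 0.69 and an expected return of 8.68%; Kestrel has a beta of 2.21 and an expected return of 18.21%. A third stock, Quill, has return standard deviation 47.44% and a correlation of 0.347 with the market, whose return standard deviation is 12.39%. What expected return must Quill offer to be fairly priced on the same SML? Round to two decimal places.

MRP = (18.21% − 8.68%) / (2.21 − 0.69) = 6.2697%
R_f = 8.68% − 0.69 × 6.2697% = 4.3539%
β_Quill = ρ·σ_i/σ_m = 0.347 × 47.44 / 12.39 = 1.3286
E(R_Quill) = R_f + β × MRP = 4.3539% + 1.3286 × 6.2697% = 12.68%

12.68%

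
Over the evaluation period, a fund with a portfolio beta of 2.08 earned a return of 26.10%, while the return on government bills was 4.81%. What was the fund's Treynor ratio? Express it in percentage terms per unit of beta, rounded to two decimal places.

10.24%

Treynor = (R_P − R_f) / β_P = (26.10% − 4.81%) / 2.0800 = 21.29% / 2.0800 = 10.24%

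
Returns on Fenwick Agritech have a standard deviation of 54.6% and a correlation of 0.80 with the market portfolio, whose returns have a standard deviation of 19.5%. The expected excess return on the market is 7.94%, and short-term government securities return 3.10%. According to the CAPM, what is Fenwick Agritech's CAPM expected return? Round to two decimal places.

20.89%

β = ρ × σ_i / σ_m = 0.80 × 54.6% / 19.5% = 2.2400
E(R) = 3.10% + 2.2400 × 7.94% = 20.89%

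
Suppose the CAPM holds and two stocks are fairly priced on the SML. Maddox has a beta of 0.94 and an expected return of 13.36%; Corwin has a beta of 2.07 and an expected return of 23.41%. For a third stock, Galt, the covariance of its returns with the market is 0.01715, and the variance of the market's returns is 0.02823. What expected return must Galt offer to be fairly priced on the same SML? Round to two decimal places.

MRP = (23.41% − 13.36%) / (2.07 − 0.94) = 8.8938%
R_f = 13.36% − 0.94 × 8.8938% = 4.9998%
β_Galt = Cov / Var(R_m) = 0.01715 / 0.02823 = 0.6075
E(R_Galt) = R_f + β × MRP = 4.9998% + 0.6075 × 8.8938% = 10.40%

10.40%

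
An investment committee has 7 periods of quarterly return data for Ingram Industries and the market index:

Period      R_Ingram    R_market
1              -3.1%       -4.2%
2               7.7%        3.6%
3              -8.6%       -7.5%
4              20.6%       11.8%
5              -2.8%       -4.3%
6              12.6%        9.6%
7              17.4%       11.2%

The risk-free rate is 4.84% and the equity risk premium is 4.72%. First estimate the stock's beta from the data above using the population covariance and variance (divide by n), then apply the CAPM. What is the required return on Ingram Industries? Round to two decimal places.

Mean R_i = (-3.1 + 7.7 − 8.6 + 20.6 − 2.8 + 12.6 + 17.4) / 7 = 6.2571%
Mean R_m = (-4.2 + 3.6 − 7.5 + 11.8 − 4.3 + 9.6 + 11.2) / 7 = 2.8857%
Σ(R_i − R̄_i)(R_m − R̄_m) = 549.8057  ⇒  Cov = 549.8057 / 7 = 78.5437
Σ(R_m − R̄_m)² = 403.8886  ⇒  Var(R_m) = 403.8886 / 7 = 57.6984
β = Cov / Var(R_m) = 78.5437 / 57.6984 = 1.3613
E(R) = R_f + β × MRP = 4.84% + 1.3613 × 4.72% = 11.27%

11.27%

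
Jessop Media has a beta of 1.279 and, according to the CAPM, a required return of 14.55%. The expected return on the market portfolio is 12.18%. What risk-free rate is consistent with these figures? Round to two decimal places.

E(R) = R_f + β(E(R_m) − R_f) = R_f(1 − β) + β·E(R_m)
14.55% = R_f × (1 − 1.279) + 1.279 × 12.18%
14.55% = R_f × -0.279 + 15.57822%
R_f = (14.55% − 15.57822%) / -0.279 = 3.69%

3.69%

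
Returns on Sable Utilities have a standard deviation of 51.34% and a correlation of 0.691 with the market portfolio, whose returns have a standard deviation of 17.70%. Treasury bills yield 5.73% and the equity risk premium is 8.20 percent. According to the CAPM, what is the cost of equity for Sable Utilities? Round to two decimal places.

β = ρ × σ_i / σ_m = 0.691 × 51.34% / 17.70% = 2.0043
E(R) = 5.73% + 2.0043 × 8.20% = 22.17%

22.17%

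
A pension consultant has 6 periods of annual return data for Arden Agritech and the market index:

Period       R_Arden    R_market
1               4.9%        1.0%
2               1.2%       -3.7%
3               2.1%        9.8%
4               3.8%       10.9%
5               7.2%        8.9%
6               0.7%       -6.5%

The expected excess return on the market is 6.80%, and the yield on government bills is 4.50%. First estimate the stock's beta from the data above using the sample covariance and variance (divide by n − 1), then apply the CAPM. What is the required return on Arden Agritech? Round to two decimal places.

5.81%

Mean R_i = (4.9 + 1.2 + 2.1 + 3.8 + 7.2 + 0.7) / 6 = 3.3167%
Mean R_m = (1.0 − 3.7 + 9.8 + 10.9 + 8.9 − 6.5) / 6 = 3.4000%
Σ(R_i − R̄_i)(R_m − R̄_m) = 54.3300  ⇒  Cov = 54.3300 / 5 = 10.8660
Σ(R_m − R̄_m)² = 281.6400  ⇒  Var(R_m) = 281.6400 / 5 = 56.3280
β = Cov / Var(R_m) = 10.8660 / 56.3280 = 0.1929
E(R) = R_f + β × MRP = 4.50% + 0.1929 × 6.80% = 5.81%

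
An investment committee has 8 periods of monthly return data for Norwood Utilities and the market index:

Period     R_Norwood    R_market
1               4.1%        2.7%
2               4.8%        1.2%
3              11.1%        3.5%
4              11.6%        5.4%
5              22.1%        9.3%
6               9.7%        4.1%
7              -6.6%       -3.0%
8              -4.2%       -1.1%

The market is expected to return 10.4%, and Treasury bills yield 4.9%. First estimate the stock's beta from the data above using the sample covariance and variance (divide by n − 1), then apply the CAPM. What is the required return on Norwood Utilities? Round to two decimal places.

17.91%

Mean R_i = (4.1 + 4.8 + 11.1 + 11.6 + 22.1 + 9.7 − 6.6 − 4.2) / 8 = 6.5750%
Mean R_m = (2.7 + 1.2 + 3.5 + 5.4 + 9.3 + 4.1 − 3.0 − 1.1) / 8 = 2.7625%
Σ(R_i − R̄_i)(R_m − R̄_m) = 242.7325  ⇒  Cov = 242.7325 / 7 = 34.6761
Σ(R_m − R̄_m)² = 102.5988  ⇒  Var(R_m) = 102.5988 / 7 = 14.6570
β = Cov / Var(R_m) = 34.6761 / 14.6570 = 2.3658
MRP = 10.4% − 4.9% = 5.50%
E(R) = R_f + β × MRP = 4.9% + 2.3658 × 5.5% = 17.91%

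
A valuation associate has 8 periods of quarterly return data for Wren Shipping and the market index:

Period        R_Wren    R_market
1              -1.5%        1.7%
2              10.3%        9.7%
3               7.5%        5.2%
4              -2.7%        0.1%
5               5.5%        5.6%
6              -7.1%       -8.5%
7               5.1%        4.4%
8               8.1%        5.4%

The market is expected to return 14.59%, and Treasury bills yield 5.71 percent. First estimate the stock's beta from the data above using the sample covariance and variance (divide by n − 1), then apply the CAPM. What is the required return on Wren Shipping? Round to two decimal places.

Mean R_i = (-1.5 + 10.3 + 7.5 − 2.7 + 5.5 − 7.1 + 5.1 + 8.1) / 8 = 3.1500%
Mean R_m = (1.7 + 9.7 + 5.2 + 0.1 + 5.6 − 8.5 + 4.4 + 5.4) / 8 = 2.9500%
Σ(R_i − R̄_i)(R_m − R̄_m) = 219.0800  ⇒  Cov = 219.0800 / 7 = 31.2971
Σ(R_m − R̄_m)² = 206.5400  ⇒  Var(R_m) = 206.5400 / 7 = 29.5057
β = Cov / Var(R_m) = 31.2971 / 29.5057 = 1.0607
MRP = 14.59% − 5.71% = 8.88%
E(R) = R_f + β × MRP = 5.71% + 1.0607 × 8.88% = 15.13%

15.13%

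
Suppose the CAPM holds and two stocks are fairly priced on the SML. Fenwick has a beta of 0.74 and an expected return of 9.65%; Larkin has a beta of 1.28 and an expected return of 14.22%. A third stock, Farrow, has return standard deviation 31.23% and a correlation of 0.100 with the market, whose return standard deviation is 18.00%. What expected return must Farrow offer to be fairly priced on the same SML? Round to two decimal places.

4.86%

MRP = (14.22% − 9.65%) / (1.28 − 0.74) = 8.4630%
R_f = 9.65% − 0.74 × 8.4630% = 3.3874%
β_Farrow = ρ·σ_i/σ_m = 0.100 × 31.23 / 18.00 = 0.1735
E(R_Farrow) = R_f + β × MRP = 3.3874% + 0.1735 × 8.4630% = 4.86%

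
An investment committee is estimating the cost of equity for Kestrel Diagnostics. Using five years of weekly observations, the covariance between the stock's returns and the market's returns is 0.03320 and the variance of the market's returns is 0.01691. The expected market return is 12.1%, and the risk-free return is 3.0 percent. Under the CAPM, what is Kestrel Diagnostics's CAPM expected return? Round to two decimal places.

β = Cov(R_i, R_m) / Var(R_m) = 0.03320 / 0.01691 = 1.9633
MRP = 12.1% − 3.0% = 9.10%
E(R) = R_f + β × MRP = 3.0% + 1.9633 × 9.1% = 20.87%

20.87%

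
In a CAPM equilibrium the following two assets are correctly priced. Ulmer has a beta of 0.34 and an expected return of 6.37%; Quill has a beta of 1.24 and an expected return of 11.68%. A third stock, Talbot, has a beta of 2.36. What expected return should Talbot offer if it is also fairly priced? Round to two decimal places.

18.29%

MRP (SML slope) = (11.68% − 6.37%) / (1.24 − 0.34) = 5.31% / 0.90 = 5.9000%
R_f (intercept) = 6.37% − 0.34 × 5.9000% = 4.3640%
E(R_Talbot) = R_f + β × MRP = 4.3640% + 2.36 × 5.9000% = 18.29%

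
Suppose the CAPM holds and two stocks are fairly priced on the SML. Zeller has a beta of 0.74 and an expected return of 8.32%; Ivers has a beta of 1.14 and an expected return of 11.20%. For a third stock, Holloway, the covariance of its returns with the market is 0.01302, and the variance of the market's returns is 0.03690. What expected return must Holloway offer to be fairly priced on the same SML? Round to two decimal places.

MRP = (11.20% − 8.32%) / (1.14 − 0.74) = 7.2000%
R_f = 8.32% − 0.74 × 7.2000% = 2.9920%
β_Holloway = Cov / Var(R_m) = 0.01302 / 0.03690 = 0.3528
E(R_Holloway) = R_f + β × MRP = 2.9920% + 0.3528 × 7.2000% = 5.53%

5.53%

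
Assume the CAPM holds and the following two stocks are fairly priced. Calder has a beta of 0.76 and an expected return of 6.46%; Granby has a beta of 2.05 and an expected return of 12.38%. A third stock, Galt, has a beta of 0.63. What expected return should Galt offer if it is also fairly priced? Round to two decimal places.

5.86%

MRP (SML slope) = (12.38% − 6.46%) / (2.05 − 0.76) = 5.92% / 1.29 = 4.5891%
R_f (intercept) = 6.46% − 0.76 × 4.5891% = 2.9723%
E(R_Galt) = R_f + β × MRP = 2.9723% + 0.63 × 4.5891% = 5.86%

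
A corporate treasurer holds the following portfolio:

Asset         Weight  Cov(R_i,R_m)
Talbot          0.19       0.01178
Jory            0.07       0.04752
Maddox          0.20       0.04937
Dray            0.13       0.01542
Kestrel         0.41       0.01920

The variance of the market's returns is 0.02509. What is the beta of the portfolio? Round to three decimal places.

1.009

β_Talbot = 0.01178 / 0.02509 = 0.4695
β_Jory = 0.04752 / 0.02509 = 1.8940
β_Maddox = 0.04937 / 0.02509 = 1.9677
β_Dray = 0.01542 / 0.02509 = 0.6146
β_Kestrel = 0.01920 / 0.02509 = 0.7652
β_P = Σ w_i β_i = 0.19×0.4695 + 0.07×1.8940 + 0.20×1.9677 + 0.13×0.6146 + 0.41×0.7652 = 1.0090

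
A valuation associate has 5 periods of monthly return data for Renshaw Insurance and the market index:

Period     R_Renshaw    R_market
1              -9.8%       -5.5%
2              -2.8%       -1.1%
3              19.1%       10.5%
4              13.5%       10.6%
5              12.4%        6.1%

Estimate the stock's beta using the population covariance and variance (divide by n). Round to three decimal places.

Mean R_i = (-9.8 − 2.8 + 19.1 + 13.5 + 12.4) / 5 = 6.4800%
Mean R_m = (-5.5 − 1.1 + 10.5 + 10.6 + 6.1) / 5 = 4.1200%
Σ(R_i − R̄_i)(R_m − R̄_m) = 342.7820  ⇒  Cov = 342.7820 / 5 = 68.5564
Σ(R_m − R̄_m)² = 206.4080  ⇒  Var(R_m) = 206.4080 / 5 = 41.2816
β = Cov / Var(R_m) = 68.5564 / 41.2816 = 1.6607

1.661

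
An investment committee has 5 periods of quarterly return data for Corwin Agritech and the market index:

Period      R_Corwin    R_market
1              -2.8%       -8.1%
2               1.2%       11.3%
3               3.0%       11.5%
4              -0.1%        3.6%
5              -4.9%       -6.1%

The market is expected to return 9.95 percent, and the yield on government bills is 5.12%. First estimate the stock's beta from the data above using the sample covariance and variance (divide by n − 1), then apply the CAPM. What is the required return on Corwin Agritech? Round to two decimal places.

Mean R_i = (-2.8 + 1.2 + 3.0 − 0.1 − 4.9) / 5 = -0.7200%
Mean R_m = (-8.1 + 11.3 + 11.5 + 3.6 − 6.1) / 5 = 2.4400%
Σ(R_i − R̄_i)(R_m − R̄_m) = 109.0540  ⇒  Cov = 109.0540 / 4 = 27.2635
Σ(R_m − R̄_m)² = 345.9520  ⇒  Var(R_m) = 345.9520 / 4 = 86.4880
β = Cov / Var(R_m) = 27.2635 / 86.4880 = 0.3152
MRP = 9.95% − 5.12% = 4.83%
E(R) = R_f + β × MRP = 5.12% + 0.3152 × 4.83% = 6.64%

6.64%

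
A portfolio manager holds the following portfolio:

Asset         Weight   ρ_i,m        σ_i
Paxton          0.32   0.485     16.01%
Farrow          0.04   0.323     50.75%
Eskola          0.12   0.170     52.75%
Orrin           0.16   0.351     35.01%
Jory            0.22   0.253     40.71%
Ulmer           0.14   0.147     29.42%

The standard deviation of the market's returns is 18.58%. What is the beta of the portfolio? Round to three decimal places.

0.487

β_Paxton = 0.485 × 16.01% / 18.58% = 0.4179
β_Farrow = 0.323 × 50.75% / 18.58% = 0.8823
β_Eskola = 0.170 × 52.75% / 18.58% = 0.4826
β_Orrin = 0.351 × 35.01% / 18.58% = 0.6614
β_Jory = 0.253 × 40.71% / 18.58% = 0.5543
β_Ulmer = 0.147 × 29.42% / 18.58% = 0.2328
β_P = Σ w_i β_i = 0.32×0.4179 + 0.04×0.8823 + 0.12×0.4826 + 0.16×0.6614 + 0.22×0.5543 + 0.14×0.2328 = 0.4873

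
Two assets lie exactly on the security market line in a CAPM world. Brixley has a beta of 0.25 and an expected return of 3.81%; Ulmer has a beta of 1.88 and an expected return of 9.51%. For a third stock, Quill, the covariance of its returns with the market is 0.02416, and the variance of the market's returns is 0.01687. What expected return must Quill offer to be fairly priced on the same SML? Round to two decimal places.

MRP = (9.51% − 3.81%) / (1.88 − 0.25) = 3.4969%
R_f = 3.81% − 0.25 × 3.4969% = 2.9358%
β_Quill = Cov / Var(R_m) = 0.02416 / 0.01687 = 1.4321
E(R_Quill) = R_f + β × MRP = 2.9358% + 1.4321 × 3.4969% = 7.94%

7.94%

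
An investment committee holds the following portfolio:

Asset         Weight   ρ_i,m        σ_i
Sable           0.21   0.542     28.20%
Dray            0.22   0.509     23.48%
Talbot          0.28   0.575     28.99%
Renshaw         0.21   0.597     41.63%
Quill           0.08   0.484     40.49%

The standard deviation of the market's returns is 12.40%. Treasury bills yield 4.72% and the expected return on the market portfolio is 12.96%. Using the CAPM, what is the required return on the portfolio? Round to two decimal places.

β_Sable = 0.542 × 28.20% / 12.40% = 1.2326
β_Dray = 0.509 × 23.48% / 12.40% = 0.9638
β_Talbot = 0.575 × 28.99% / 12.40% = 1.3443
β_Renshaw = 0.597 × 41.63% / 12.40% = 2.0043
β_Quill = 0.484 × 40.49% / 12.40% = 1.5804
β_P = Σ w_i β_i = 0.21×1.2326 + 0.22×0.9638 + 0.28×1.3443 + 0.21×2.0043 + 0.08×1.5804 = 1.3946
MRP = 12.96% − 4.72% = 8.24%
E(R_P) = R_f + β_P × MRP = 4.72% + 1.3946 × 8.24% = 16.21%

16.21%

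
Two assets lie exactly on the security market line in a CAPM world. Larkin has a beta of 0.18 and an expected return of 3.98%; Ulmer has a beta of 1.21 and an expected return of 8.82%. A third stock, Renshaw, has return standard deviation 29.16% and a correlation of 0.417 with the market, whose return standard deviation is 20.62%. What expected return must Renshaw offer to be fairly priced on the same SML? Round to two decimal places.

MRP = (8.82% − 3.98%) / (1.21 − 0.18) = 4.6990%
R_f = 3.98% − 0.18 × 4.6990% = 3.1342%
β_Renshaw = ρ·σ_i/σ_m = 0.417 × 29.16 / 20.62 = 0.5897
E(R_Renshaw) = R_f + β × MRP = 3.1342% + 0.5897 × 4.6990% = 5.91%

5.91%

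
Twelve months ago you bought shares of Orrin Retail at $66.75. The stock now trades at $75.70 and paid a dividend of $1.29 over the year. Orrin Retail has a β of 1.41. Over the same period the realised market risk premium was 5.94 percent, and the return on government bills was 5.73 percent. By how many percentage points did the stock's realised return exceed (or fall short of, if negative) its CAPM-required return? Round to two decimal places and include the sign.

+1.24%

Realised HPR = (P1 + D1 − P0) / P0 = (75.70 + 1.29 − 66.75) / 66.75 = 10.24 / 66.75 = 15.3408%
CAPM required = R_f + β·MRP = 5.73% + 1.41 × 5.94% = 14.1054%
α = realised − required = 15.3408% − 14.1054% = +1.24%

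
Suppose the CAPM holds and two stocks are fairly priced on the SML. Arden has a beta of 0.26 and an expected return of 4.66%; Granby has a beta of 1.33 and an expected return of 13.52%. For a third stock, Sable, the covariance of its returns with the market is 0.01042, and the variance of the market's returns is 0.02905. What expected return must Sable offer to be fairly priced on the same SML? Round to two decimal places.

MRP = (13.52% − 4.66%) / (1.33 − 0.26) = 8.2804%
R_f = 4.66% − 0.26 × 8.2804% = 2.5071%
β_Sable = Cov / Var(R_m) = 0.01042 / 0.02905 = 0.3587
E(R_Sable) = R_f + β × MRP = 2.5071% + 0.3587 × 8.2804% = 5.48%

5.48%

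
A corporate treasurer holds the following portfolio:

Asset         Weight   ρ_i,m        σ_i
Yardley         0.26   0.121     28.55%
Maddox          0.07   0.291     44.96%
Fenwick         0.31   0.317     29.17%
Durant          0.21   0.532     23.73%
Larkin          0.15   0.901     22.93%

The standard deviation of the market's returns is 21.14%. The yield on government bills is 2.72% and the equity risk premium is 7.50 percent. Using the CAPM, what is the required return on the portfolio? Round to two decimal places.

6.42%

β_Yardley = 0.121 × 28.55% / 21.14% = 0.1634
β_Maddox = 0.291 × 44.96% / 21.14% = 0.6189
β_Fenwick = 0.317 × 29.17% / 21.14% = 0.4374
β_Durant = 0.532 × 23.73% / 21.14% = 0.5972
β_Larkin = 0.901 × 22.93% / 21.14% = 0.9773
β_P = Σ w_i β_i = 0.26×0.1634 + 0.07×0.6189 + 0.31×0.4374 + 0.21×0.5972 + 0.15×0.9773 = 0.4934
E(R_P) = R_f + β_P × MRP = 2.72% + 0.4934 × 7.50% = 6.42%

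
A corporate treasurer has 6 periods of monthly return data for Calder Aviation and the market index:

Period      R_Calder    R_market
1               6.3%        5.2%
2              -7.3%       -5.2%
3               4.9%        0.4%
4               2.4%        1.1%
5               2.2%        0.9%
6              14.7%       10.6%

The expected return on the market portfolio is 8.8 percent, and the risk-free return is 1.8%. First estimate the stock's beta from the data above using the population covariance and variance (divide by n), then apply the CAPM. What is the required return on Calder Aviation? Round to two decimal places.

Mean R_i = (6.3 − 7.3 + 4.9 + 2.4 + 2.2 + 14.7) / 6 = 3.8667%
Mean R_m = (5.2 − 5.2 + 0.4 + 1.1 + 0.9 + 10.6) / 6 = 2.1667%
Σ(R_i − R̄_i)(R_m − R̄_m) = 182.8533  ⇒  Cov = 182.8533 / 6 = 30.4756
Σ(R_m − R̄_m)² = 140.4533  ⇒  Var(R_m) = 140.4533 / 6 = 23.4089
β = Cov / Var(R_m) = 30.4756 / 23.4089 = 1.3019
MRP = 8.8% − 1.8% = 7.00%
E(R) = R_f + β × MRP = 1.8% + 1.3019 × 7.0% = 10.91%

10.91%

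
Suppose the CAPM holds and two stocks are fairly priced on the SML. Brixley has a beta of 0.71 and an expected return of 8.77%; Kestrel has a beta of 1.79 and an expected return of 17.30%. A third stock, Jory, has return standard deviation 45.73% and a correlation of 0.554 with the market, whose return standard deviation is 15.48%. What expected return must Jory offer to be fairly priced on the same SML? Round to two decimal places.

MRP = (17.30% − 8.77%) / (1.79 − 0.71) = 7.8981%
R_f = 8.77% − 0.71 × 7.8981% = 3.1623%
β_Jory = ρ·σ_i/σ_m = 0.554 × 45.73 / 15.48 = 1.6366
E(R_Jory) = R_f + β × MRP = 3.1623% + 1.6366 × 7.8981% = 16.09%

16.09%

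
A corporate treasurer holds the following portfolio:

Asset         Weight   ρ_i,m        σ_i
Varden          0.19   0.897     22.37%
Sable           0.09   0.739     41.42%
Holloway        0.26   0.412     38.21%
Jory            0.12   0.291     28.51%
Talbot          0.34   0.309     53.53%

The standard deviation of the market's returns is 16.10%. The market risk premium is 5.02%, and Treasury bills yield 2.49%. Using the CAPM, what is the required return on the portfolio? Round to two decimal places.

7.88%

β_Varden = 0.897 × 22.37% / 16.10% = 1.2463
β_Sable = 0.739 × 41.42% / 16.10% = 1.9012
β_Holloway = 0.412 × 38.21% / 16.10% = 0.9778
β_Jory = 0.291 × 28.51% / 16.10% = 0.5153
β_Talbot = 0.309 × 53.53% / 16.10% = 1.0274
β_P = Σ w_i β_i = 0.19×1.2463 + 0.09×1.9012 + 0.26×0.9778 + 0.12×0.5153 + 0.34×1.0274 = 1.0733
E(R_P) = R_f + β_P × MRP = 2.49% + 1.0733 × 5.02% = 7.88%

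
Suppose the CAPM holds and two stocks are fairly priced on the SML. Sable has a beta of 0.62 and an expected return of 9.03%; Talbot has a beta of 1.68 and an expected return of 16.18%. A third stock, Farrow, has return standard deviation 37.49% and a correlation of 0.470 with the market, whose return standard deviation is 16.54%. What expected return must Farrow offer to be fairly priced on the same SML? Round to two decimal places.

MRP = (16.18% − 9.03%) / (1.68 − 0.62) = 6.7453%
R_f = 9.03% − 0.62 × 6.7453% = 4.8479%
β_Farrow = ρ·σ_i/σ_m = 0.470 × 37.49 / 16.54 = 1.0653
E(R_Farrow) = R_f + β × MRP = 4.8479% + 1.0653 × 6.7453% = 12.03%

12.03%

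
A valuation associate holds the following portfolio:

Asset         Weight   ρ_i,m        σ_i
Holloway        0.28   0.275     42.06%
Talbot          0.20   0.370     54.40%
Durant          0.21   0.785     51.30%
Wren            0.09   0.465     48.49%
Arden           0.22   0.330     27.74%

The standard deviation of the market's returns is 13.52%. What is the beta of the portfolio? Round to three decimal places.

β_Holloway = 0.275 × 42.06% / 13.52% = 0.8555
β_Talbot = 0.370 × 54.40% / 13.52% = 1.4888
β_Durant = 0.785 × 51.30% / 13.52% = 2.9786
β_Wren = 0.465 × 48.49% / 13.52% = 1.6677
β_Arden = 0.330 × 27.74% / 13.52% = 0.6771
β_P = Σ w_i β_i = 0.28×0.8555 + 0.20×1.4888 + 0.21×2.9786 + 0.09×1.6677 + 0.22×0.6771 = 1.4619

1.462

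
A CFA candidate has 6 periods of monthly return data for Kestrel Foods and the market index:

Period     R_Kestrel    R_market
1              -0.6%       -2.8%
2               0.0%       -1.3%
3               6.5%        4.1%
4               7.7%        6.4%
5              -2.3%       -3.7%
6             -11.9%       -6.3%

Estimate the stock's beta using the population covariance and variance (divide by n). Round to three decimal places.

1.356

Mean R_i = (-0.6 + 0.0 + 6.5 + 7.7 − 2.3 − 11.9) / 6 = -0.1000%
Mean R_m = (-2.8 − 1.3 + 4.1 + 6.4 − 3.7 − 6.3) / 6 = -0.6000%
Σ(R_i − R̄_i)(R_m − R̄_m) = 160.7300  ⇒  Cov = 160.7300 / 6 = 26.7883
Σ(R_m − R̄_m)² = 118.5200  ⇒  Var(R_m) = 118.5200 / 6 = 19.7533
β = Cov / Var(R_m) = 26.7883 / 19.7533 = 1.3561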